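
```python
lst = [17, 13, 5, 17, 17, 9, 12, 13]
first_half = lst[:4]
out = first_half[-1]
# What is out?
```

lst has length 8. The slice lst[:4] selects indices [0, 1, 2, 3] (0->17, 1->13, 2->5, 3->17), giving [17, 13, 5, 17]. So first_half = [17, 13, 5, 17]. Then first_half[-1] = 17.

17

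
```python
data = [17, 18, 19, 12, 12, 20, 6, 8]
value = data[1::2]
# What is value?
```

data has length 8. The slice data[1::2] selects indices [1, 3, 5, 7] (1->18, 3->12, 5->20, 7->8), giving [18, 12, 20, 8].

[18, 12, 20, 8]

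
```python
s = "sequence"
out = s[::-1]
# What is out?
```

s has length 8. The slice s[::-1] selects indices [7, 6, 5, 4, 3, 2, 1, 0] (7->'e', 6->'c', 5->'n', 4->'e', 3->'u', 2->'q', 1->'e', 0->'s'), giving 'ecneuqes'.

'ecneuqes'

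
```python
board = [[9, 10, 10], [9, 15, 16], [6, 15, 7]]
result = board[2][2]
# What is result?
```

board[2] = [6, 15, 7]. Taking column 2 of that row yields 7.

7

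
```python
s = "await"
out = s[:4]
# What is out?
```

s has length 5. The slice s[:4] selects indices [0, 1, 2, 3] (0->'a', 1->'w', 2->'a', 3->'i'), giving 'awai'.

'awai'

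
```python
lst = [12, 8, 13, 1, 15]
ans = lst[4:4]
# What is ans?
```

lst has length 5. The slice lst[4:4] resolves to an empty index range, so the result is [].

[]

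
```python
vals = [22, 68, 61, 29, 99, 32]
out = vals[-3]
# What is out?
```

vals has length 6. Negative index -3 maps to positive index 6 + (-3) = 3. vals[3] = 29.

29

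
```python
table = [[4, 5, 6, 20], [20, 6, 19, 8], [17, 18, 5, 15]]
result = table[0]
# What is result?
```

table has 3 rows. Row 0 is [4, 5, 6, 20].

[4, 5, 6, 20]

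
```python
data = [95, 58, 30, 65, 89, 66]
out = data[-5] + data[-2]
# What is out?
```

data has length 6. Negative index -5 maps to positive index 6 + (-5) = 1. data[1] = 58.
data has length 6. Negative index -2 maps to positive index 6 + (-2) = 4. data[4] = 89.
Sum: 58 + 89 = 147.

147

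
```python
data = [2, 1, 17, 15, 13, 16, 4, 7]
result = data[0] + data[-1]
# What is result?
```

data has length 8. data[0] = 2.
data has length 8. Negative index -1 maps to positive index 8 + (-1) = 7. data[7] = 7.
Sum: 2 + 7 = 9.

9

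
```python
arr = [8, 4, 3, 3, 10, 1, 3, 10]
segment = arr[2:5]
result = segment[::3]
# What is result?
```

arr has length 8. The slice arr[2:5] selects indices [2, 3, 4] (2->3, 3->3, 4->10), giving [3, 3, 10]. So segment = [3, 3, 10]. segment has length 3. The slice segment[::3] selects indices [0] (0->3), giving [3].

[3]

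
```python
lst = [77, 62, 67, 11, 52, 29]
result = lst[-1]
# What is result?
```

lst has length 6. Negative index -1 maps to positive index 6 + (-1) = 5. lst[5] = 29.

29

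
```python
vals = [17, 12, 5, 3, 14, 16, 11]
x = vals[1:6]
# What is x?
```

vals has length 7. The slice vals[1:6] selects indices [1, 2, 3, 4, 5] (1->12, 2->5, 3->3, 4->14, 5->16), giving [12, 5, 3, 14, 16].

[12, 5, 3, 14, 16]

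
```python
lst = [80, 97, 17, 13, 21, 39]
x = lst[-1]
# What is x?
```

lst has length 6. Negative index -1 maps to positive index 6 + (-1) = 5. lst[5] = 39.

39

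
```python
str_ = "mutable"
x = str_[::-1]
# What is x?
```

str_ has length 7. The slice str_[::-1] selects indices [6, 5, 4, 3, 2, 1, 0] (6->'e', 5->'l', 4->'b', 3->'a', 2->'t', 1->'u', 0->'m'), giving 'elbatum'.

'elbatum'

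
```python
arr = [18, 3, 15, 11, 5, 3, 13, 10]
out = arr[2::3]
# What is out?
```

arr has length 8. The slice arr[2::3] selects indices [2, 5] (2->15, 5->3), giving [15, 3].

[15, 3]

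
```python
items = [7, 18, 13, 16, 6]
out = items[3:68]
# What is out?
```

items has length 5. The slice items[3:68] selects indices [3, 4] (3->16, 4->6), giving [16, 6].

[16, 6]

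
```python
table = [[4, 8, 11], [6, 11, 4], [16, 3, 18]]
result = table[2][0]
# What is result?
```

table[2] = [16, 3, 18]. Taking column 0 of that row yields 16.

16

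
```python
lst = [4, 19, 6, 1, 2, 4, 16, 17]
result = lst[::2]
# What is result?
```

lst has length 8. The slice lst[::2] selects indices [0, 2, 4, 6] (0->4, 2->6, 4->2, 6->16), giving [4, 6, 2, 16].

[4, 6, 2, 16]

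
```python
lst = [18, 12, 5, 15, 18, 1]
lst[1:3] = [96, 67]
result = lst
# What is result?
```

lst starts as [18, 12, 5, 15, 18, 1] (length 6). The slice lst[1:3] covers indices [1, 2] with values [12, 5]. Replacing that slice with [96, 67] (same length) produces [18, 96, 67, 15, 18, 1].

[18, 96, 67, 15, 18, 1]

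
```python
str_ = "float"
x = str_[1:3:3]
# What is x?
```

str_ has length 5. The slice str_[1:3:3] selects indices [1] (1->'l'), giving 'l'.

'l'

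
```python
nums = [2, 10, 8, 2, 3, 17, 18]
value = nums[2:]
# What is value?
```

nums has length 7. The slice nums[2:] selects indices [2, 3, 4, 5, 6] (2->8, 3->2, 4->3, 5->17, 6->18), giving [8, 2, 3, 17, 18].

[8, 2, 3, 17, 18]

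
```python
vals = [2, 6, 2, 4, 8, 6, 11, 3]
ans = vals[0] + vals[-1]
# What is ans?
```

vals has length 8. vals[0] = 2.
vals has length 8. Negative index -1 maps to positive index 8 + (-1) = 7. vals[7] = 3.
Sum: 2 + 3 = 5.

5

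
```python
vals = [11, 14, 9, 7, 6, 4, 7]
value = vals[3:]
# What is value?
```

vals has length 7. The slice vals[3:] selects indices [3, 4, 5, 6] (3->7, 4->6, 5->4, 6->7), giving [7, 6, 4, 7].

[7, 6, 4, 7]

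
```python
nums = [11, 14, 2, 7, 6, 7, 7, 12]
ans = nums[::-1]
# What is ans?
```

nums has length 8. The slice nums[::-1] selects indices [7, 6, 5, 4, 3, 2, 1, 0] (7->12, 6->7, 5->7, 4->6, 3->7, 2->2, 1->14, 0->11), giving [12, 7, 7, 6, 7, 2, 14, 11].

[12, 7, 7, 6, 7, 2, 14, 11]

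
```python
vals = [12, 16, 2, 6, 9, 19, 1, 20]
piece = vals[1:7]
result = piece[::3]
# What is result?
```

vals has length 8. The slice vals[1:7] selects indices [1, 2, 3, 4, 5, 6] (1->16, 2->2, 3->6, 4->9, 5->19, 6->1), giving [16, 2, 6, 9, 19, 1]. So piece = [16, 2, 6, 9, 19, 1]. piece has length 6. The slice piece[::3] selects indices [0, 3] (0->16, 3->9), giving [16, 9].

[16, 9]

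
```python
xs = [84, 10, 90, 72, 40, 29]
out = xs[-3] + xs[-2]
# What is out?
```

xs has length 6. Negative index -3 maps to positive index 6 + (-3) = 3. xs[3] = 72.
xs has length 6. Negative index -2 maps to positive index 6 + (-2) = 4. xs[4] = 40.
Sum: 72 + 40 = 112.

112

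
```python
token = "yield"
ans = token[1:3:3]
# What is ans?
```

token has length 5. The slice token[1:3:3] selects indices [1] (1->'i'), giving 'i'.

'i'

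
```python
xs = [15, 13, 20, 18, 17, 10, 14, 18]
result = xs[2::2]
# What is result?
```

xs has length 8. The slice xs[2::2] selects indices [2, 4, 6] (2->20, 4->17, 6->14), giving [20, 17, 14].

[20, 17, 14]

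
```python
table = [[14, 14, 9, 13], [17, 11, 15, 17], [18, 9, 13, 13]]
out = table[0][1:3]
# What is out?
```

table[0] = [14, 14, 9, 13]. table[0] has length 4. The slice table[0][1:3] selects indices [1, 2] (1->14, 2->9), giving [14, 9].

[14, 9]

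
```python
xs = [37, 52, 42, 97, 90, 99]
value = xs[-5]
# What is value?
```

xs has length 6. Negative index -5 maps to positive index 6 + (-5) = 1. xs[1] = 52.

52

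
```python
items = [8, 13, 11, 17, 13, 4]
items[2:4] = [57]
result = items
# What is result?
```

items starts as [8, 13, 11, 17, 13, 4] (length 6). The slice items[2:4] covers indices [2, 3] with values [11, 17]. Replacing that slice with [57] (different length) produces [8, 13, 57, 13, 4].

[8, 13, 57, 13, 4]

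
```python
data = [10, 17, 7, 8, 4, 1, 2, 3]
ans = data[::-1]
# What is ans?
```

data has length 8. The slice data[::-1] selects indices [7, 6, 5, 4, 3, 2, 1, 0] (7->3, 6->2, 5->1, 4->4, 3->8, 2->7, 1->17, 0->10), giving [3, 2, 1, 4, 8, 7, 17, 10].

[3, 2, 1, 4, 8, 7, 17, 10]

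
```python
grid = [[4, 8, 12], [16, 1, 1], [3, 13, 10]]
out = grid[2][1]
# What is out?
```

grid[2] = [3, 13, 10]. Taking column 1 of that row yields 13.

13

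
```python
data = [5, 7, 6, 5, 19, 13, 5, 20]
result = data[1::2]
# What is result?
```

data has length 8. The slice data[1::2] selects indices [1, 3, 5, 7] (1->7, 3->5, 5->13, 7->20), giving [7, 5, 13, 20].

[7, 5, 13, 20]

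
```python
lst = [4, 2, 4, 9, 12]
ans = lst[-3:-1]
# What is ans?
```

lst has length 5. The slice lst[-3:-1] selects indices [2, 3] (2->4, 3->9), giving [4, 9].

[4, 9]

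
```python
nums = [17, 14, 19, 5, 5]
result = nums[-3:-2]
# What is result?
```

nums has length 5. The slice nums[-3:-2] selects indices [2] (2->19), giving [19].

[19]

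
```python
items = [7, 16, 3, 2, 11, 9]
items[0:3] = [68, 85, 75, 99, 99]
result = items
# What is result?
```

items starts as [7, 16, 3, 2, 11, 9] (length 6). The slice items[0:3] covers indices [0, 1, 2] with values [7, 16, 3]. Replacing that slice with [68, 85, 75, 99, 99] (different length) produces [68, 85, 75, 99, 99, 2, 11, 9].

[68, 85, 75, 99, 99, 2, 11, 9]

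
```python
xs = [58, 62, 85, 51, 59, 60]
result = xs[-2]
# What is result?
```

xs has length 6. Negative index -2 maps to positive index 6 + (-2) = 4. xs[4] = 59.

59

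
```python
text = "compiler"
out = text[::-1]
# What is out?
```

text has length 8. The slice text[::-1] selects indices [7, 6, 5, 4, 3, 2, 1, 0] (7->'r', 6->'e', 5->'l', 4->'i', 3->'p', 2->'m', 1->'o', 0->'c'), giving 'relipmoc'.

'relipmoc'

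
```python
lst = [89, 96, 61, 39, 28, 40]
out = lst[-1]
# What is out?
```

lst has length 6. Negative index -1 maps to positive index 6 + (-1) = 5. lst[5] = 40.

40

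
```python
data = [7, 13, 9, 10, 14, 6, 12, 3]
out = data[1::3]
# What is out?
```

data has length 8. The slice data[1::3] selects indices [1, 4, 7] (1->13, 4->14, 7->3), giving [13, 14, 3].

[13, 14, 3]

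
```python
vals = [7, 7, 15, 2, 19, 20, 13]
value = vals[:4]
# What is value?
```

vals has length 7. The slice vals[:4] selects indices [0, 1, 2, 3] (0->7, 1->7, 2->15, 3->2), giving [7, 7, 15, 2].

[7, 7, 15, 2]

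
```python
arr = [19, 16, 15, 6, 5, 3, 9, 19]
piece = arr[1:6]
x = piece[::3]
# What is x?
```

arr has length 8. The slice arr[1:6] selects indices [1, 2, 3, 4, 5] (1->16, 2->15, 3->6, 4->5, 5->3), giving [16, 15, 6, 5, 3]. So piece = [16, 15, 6, 5, 3]. piece has length 5. The slice piece[::3] selects indices [0, 3] (0->16, 3->5), giving [16, 5].

[16, 5]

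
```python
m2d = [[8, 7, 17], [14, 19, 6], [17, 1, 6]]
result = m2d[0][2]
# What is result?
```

m2d[0] = [8, 7, 17]. Taking column 2 of that row yields 17.

17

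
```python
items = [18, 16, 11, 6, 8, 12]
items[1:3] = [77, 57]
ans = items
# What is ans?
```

items starts as [18, 16, 11, 6, 8, 12] (length 6). The slice items[1:3] covers indices [1, 2] with values [16, 11]. Replacing that slice with [77, 57] (same length) produces [18, 77, 57, 6, 8, 12].

[18, 77, 57, 6, 8, 12]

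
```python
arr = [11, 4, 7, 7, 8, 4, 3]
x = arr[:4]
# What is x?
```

arr has length 7. The slice arr[:4] selects indices [0, 1, 2, 3] (0->11, 1->4, 2->7, 3->7), giving [11, 4, 7, 7].

[11, 4, 7, 7]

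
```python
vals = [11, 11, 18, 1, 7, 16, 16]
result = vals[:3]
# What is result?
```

vals has length 7. The slice vals[:3] selects indices [0, 1, 2] (0->11, 1->11, 2->18), giving [11, 11, 18].

[11, 11, 18]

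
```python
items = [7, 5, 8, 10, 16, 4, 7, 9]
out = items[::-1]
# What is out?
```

items has length 8. The slice items[::-1] selects indices [7, 6, 5, 4, 3, 2, 1, 0] (7->9, 6->7, 5->4, 4->16, 3->10, 2->8, 1->5, 0->7), giving [9, 7, 4, 16, 10, 8, 5, 7].

[9, 7, 4, 16, 10, 8, 5, 7]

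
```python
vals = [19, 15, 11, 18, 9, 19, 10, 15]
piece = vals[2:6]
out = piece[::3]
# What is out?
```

vals has length 8. The slice vals[2:6] selects indices [2, 3, 4, 5] (2->11, 3->18, 4->9, 5->19), giving [11, 18, 9, 19]. So piece = [11, 18, 9, 19]. piece has length 4. The slice piece[::3] selects indices [0, 3] (0->11, 3->19), giving [11, 19].

[11, 19]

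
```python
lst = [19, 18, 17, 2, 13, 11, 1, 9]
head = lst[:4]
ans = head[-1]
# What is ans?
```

lst has length 8. The slice lst[:4] selects indices [0, 1, 2, 3] (0->19, 1->18, 2->17, 3->2), giving [19, 18, 17, 2]. So head = [19, 18, 17, 2]. Then head[-1] = 2.

2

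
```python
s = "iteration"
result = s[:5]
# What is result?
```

s has length 9. The slice s[:5] selects indices [0, 1, 2, 3, 4] (0->'i', 1->'t', 2->'e', 3->'r', 4->'a'), giving 'itera'.

'itera'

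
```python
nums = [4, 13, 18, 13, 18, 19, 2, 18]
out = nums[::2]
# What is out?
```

nums has length 8. The slice nums[::2] selects indices [0, 2, 4, 6] (0->4, 2->18, 4->18, 6->2), giving [4, 18, 18, 2].

[4, 18, 18, 2]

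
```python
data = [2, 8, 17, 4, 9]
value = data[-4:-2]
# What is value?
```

data has length 5. The slice data[-4:-2] selects indices [1, 2] (1->8, 2->17), giving [8, 17].

[8, 17]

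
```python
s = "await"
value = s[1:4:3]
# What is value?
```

s has length 5. The slice s[1:4:3] selects indices [1] (1->'w'), giving 'w'.

'w'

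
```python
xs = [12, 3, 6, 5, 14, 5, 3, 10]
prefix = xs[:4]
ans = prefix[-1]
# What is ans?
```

xs has length 8. The slice xs[:4] selects indices [0, 1, 2, 3] (0->12, 1->3, 2->6, 3->5), giving [12, 3, 6, 5]. So prefix = [12, 3, 6, 5]. Then prefix[-1] = 5.

5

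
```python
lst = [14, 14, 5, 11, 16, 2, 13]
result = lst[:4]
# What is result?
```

lst has length 7. The slice lst[:4] selects indices [0, 1, 2, 3] (0->14, 1->14, 2->5, 3->11), giving [14, 14, 5, 11].

[14, 14, 5, 11]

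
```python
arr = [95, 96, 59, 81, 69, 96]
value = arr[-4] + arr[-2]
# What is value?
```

arr has length 6. Negative index -4 maps to positive index 6 + (-4) = 2. arr[2] = 59.
arr has length 6. Negative index -2 maps to positive index 6 + (-2) = 4. arr[4] = 69.
Sum: 59 + 69 = 128.

128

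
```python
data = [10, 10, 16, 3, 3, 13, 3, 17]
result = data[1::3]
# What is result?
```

data has length 8. The slice data[1::3] selects indices [1, 4, 7] (1->10, 4->3, 7->17), giving [10, 3, 17].

[10, 3, 17]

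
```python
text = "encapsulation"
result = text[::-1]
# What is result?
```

text has length 13. The slice text[::-1] selects indices [12, 11, 10, 9, 8, 7, 6, 5, 4, 3, 2, 1, 0] (12->'n', 11->'o', 10->'i', 9->'t', 8->'a', 7->'l', 6->'u', 5->'s', 4->'p', 3->'a', 2->'c', 1->'n', 0->'e'), giving 'noitaluspacne'.

'noitaluspacne'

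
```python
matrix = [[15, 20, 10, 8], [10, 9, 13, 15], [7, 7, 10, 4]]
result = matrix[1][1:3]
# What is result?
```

matrix[1] = [10, 9, 13, 15]. matrix[1] has length 4. The slice matrix[1][1:3] selects indices [1, 2] (1->9, 2->13), giving [9, 13].

[9, 13]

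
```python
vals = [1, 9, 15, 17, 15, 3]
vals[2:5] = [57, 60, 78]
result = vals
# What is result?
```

vals starts as [1, 9, 15, 17, 15, 3] (length 6). The slice vals[2:5] covers indices [2, 3, 4] with values [15, 17, 15]. Replacing that slice with [57, 60, 78] (same length) produces [1, 9, 57, 60, 78, 3].

[1, 9, 57, 60, 78, 3]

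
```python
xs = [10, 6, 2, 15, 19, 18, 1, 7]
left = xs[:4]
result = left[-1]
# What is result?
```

xs has length 8. The slice xs[:4] selects indices [0, 1, 2, 3] (0->10, 1->6, 2->2, 3->15), giving [10, 6, 2, 15]. So left = [10, 6, 2, 15]. Then left[-1] = 15.

15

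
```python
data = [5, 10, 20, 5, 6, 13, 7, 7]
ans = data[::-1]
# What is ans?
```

data has length 8. The slice data[::-1] selects indices [7, 6, 5, 4, 3, 2, 1, 0] (7->7, 6->7, 5->13, 4->6, 3->5, 2->20, 1->10, 0->5), giving [7, 7, 13, 6, 5, 20, 10, 5].

[7, 7, 13, 6, 5, 20, 10, 5]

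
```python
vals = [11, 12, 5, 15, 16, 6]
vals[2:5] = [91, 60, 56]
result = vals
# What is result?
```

vals starts as [11, 12, 5, 15, 16, 6] (length 6). The slice vals[2:5] covers indices [2, 3, 4] with values [5, 15, 16]. Replacing that slice with [91, 60, 56] (same length) produces [11, 12, 91, 60, 56, 6].

[11, 12, 91, 60, 56, 6]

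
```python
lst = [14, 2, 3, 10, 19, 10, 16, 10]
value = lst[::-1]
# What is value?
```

lst has length 8. The slice lst[::-1] selects indices [7, 6, 5, 4, 3, 2, 1, 0] (7->10, 6->16, 5->10, 4->19, 3->10, 2->3, 1->2, 0->14), giving [10, 16, 10, 19, 10, 3, 2, 14].

[10, 16, 10, 19, 10, 3, 2, 14]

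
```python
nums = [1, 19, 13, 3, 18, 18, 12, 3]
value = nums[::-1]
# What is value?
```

nums has length 8. The slice nums[::-1] selects indices [7, 6, 5, 4, 3, 2, 1, 0] (7->3, 6->12, 5->18, 4->18, 3->3, 2->13, 1->19, 0->1), giving [3, 12, 18, 18, 3, 13, 19, 1].

[3, 12, 18, 18, 3, 13, 19, 1]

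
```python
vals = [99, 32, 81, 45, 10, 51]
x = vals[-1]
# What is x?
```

vals has length 6. Negative index -1 maps to positive index 6 + (-1) = 5. vals[5] = 51.

51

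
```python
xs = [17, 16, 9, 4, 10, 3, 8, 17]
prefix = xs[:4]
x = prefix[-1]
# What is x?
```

xs has length 8. The slice xs[:4] selects indices [0, 1, 2, 3] (0->17, 1->16, 2->9, 3->4), giving [17, 16, 9, 4]. So prefix = [17, 16, 9, 4]. Then prefix[-1] = 4.

4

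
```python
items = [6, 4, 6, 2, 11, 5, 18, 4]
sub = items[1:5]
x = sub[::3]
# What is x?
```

items has length 8. The slice items[1:5] selects indices [1, 2, 3, 4] (1->4, 2->6, 3->2, 4->11), giving [4, 6, 2, 11]. So sub = [4, 6, 2, 11]. sub has length 4. The slice sub[::3] selects indices [0, 3] (0->4, 3->11), giving [4, 11].

[4, 11]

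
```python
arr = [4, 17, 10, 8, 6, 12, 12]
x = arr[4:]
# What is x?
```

arr has length 7. The slice arr[4:] selects indices [4, 5, 6] (4->6, 5->12, 6->12), giving [6, 12, 12].

[6, 12, 12]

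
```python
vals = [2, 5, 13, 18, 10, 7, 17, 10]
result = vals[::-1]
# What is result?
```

vals has length 8. The slice vals[::-1] selects indices [7, 6, 5, 4, 3, 2, 1, 0] (7->10, 6->17, 5->7, 4->10, 3->18, 2->13, 1->5, 0->2), giving [10, 17, 7, 10, 18, 13, 5, 2].

[10, 17, 7, 10, 18, 13, 5, 2]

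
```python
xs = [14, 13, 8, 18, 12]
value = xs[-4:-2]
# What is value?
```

xs has length 5. The slice xs[-4:-2] selects indices [1, 2] (1->13, 2->8), giving [13, 8].

[13, 8]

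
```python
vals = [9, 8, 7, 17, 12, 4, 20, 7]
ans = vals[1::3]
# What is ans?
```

vals has length 8. The slice vals[1::3] selects indices [1, 4, 7] (1->8, 4->12, 7->7), giving [8, 12, 7].

[8, 12, 7]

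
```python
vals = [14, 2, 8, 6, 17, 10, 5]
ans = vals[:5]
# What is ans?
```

vals has length 7. The slice vals[:5] selects indices [0, 1, 2, 3, 4] (0->14, 1->2, 2->8, 3->6, 4->17), giving [14, 2, 8, 6, 17].

[14, 2, 8, 6, 17]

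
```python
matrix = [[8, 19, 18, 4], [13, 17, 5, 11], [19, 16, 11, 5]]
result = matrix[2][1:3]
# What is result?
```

matrix[2] = [19, 16, 11, 5]. matrix[2] has length 4. The slice matrix[2][1:3] selects indices [1, 2] (1->16, 2->11), giving [16, 11].

[16, 11]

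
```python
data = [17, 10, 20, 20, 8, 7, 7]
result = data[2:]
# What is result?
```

data has length 7. The slice data[2:] selects indices [2, 3, 4, 5, 6] (2->20, 3->20, 4->8, 5->7, 6->7), giving [20, 20, 8, 7, 7].

[20, 20, 8, 7, 7]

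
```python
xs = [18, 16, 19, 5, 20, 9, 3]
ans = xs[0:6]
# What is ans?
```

xs has length 7. The slice xs[0:6] selects indices [0, 1, 2, 3, 4, 5] (0->18, 1->16, 2->19, 3->5, 4->20, 5->9), giving [18, 16, 19, 5, 20, 9].

[18, 16, 19, 5, 20, 9]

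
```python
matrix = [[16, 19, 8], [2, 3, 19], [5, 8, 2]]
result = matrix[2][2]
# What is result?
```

matrix[2] = [5, 8, 2]. Taking column 2 of that row yields 2.

2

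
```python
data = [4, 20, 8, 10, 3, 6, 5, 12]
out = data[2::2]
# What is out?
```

data has length 8. The slice data[2::2] selects indices [2, 4, 6] (2->8, 4->3, 6->5), giving [8, 3, 5].

[8, 3, 5]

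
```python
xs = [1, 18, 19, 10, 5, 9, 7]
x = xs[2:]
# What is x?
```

xs has length 7. The slice xs[2:] selects indices [2, 3, 4, 5, 6] (2->19, 3->10, 4->5, 5->9, 6->7), giving [19, 10, 5, 9, 7].

[19, 10, 5, 9, 7]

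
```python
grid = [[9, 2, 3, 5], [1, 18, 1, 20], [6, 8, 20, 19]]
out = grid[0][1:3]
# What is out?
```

grid[0] = [9, 2, 3, 5]. grid[0] has length 4. The slice grid[0][1:3] selects indices [1, 2] (1->2, 2->3), giving [2, 3].

[2, 3]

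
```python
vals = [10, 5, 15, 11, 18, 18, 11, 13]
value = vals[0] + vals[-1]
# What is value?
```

vals has length 8. vals[0] = 10.
vals has length 8. Negative index -1 maps to positive index 8 + (-1) = 7. vals[7] = 13.
Sum: 10 + 13 = 23.

23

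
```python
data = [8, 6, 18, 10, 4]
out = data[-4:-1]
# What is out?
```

data has length 5. The slice data[-4:-1] selects indices [1, 2, 3] (1->6, 2->18, 3->10), giving [6, 18, 10].

[6, 18, 10]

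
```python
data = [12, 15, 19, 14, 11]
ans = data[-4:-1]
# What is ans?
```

data has length 5. The slice data[-4:-1] selects indices [1, 2, 3] (1->15, 2->19, 3->14), giving [15, 19, 14].

[15, 19, 14]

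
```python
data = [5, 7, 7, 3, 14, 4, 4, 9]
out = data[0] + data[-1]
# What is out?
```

data has length 8. data[0] = 5.
data has length 8. Negative index -1 maps to positive index 8 + (-1) = 7. data[7] = 9.
Sum: 5 + 9 = 14.

14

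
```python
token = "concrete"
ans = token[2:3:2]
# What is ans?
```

token has length 8. The slice token[2:3:2] selects indices [2] (2->'n'), giving 'n'.

'n'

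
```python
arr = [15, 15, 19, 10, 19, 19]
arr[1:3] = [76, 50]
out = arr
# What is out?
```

arr starts as [15, 15, 19, 10, 19, 19] (length 6). The slice arr[1:3] covers indices [1, 2] with values [15, 19]. Replacing that slice with [76, 50] (same length) produces [15, 76, 50, 10, 19, 19].

[15, 76, 50, 10, 19, 19]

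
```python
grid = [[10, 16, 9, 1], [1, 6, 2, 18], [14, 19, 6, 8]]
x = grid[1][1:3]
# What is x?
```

grid[1] = [1, 6, 2, 18]. grid[1] has length 4. The slice grid[1][1:3] selects indices [1, 2] (1->6, 2->2), giving [6, 2].

[6, 2]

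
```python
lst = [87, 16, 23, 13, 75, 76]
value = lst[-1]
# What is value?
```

lst has length 6. Negative index -1 maps to positive index 6 + (-1) = 5. lst[5] = 76.

76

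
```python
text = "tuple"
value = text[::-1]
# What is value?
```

text has length 5. The slice text[::-1] selects indices [4, 3, 2, 1, 0] (4->'e', 3->'l', 2->'p', 1->'u', 0->'t'), giving 'elput'.

'elput'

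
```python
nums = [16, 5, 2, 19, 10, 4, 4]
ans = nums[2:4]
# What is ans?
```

nums has length 7. The slice nums[2:4] selects indices [2, 3] (2->2, 3->19), giving [2, 19].

[2, 19]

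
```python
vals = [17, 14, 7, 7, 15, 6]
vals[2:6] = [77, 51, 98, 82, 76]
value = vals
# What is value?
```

vals starts as [17, 14, 7, 7, 15, 6] (length 6). The slice vals[2:6] covers indices [2, 3, 4, 5] with values [7, 7, 15, 6]. Replacing that slice with [77, 51, 98, 82, 76] (different length) produces [17, 14, 77, 51, 98, 82, 76].

[17, 14, 77, 51, 98, 82, 76]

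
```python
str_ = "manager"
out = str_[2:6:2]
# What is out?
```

str_ has length 7. The slice str_[2:6:2] selects indices [2, 4] (2->'n', 4->'g'), giving 'ng'.

'ng'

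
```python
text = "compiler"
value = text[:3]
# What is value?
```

text has length 8. The slice text[:3] selects indices [0, 1, 2] (0->'c', 1->'o', 2->'m'), giving 'com'.

'com'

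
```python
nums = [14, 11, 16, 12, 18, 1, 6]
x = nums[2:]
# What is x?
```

nums has length 7. The slice nums[2:] selects indices [2, 3, 4, 5, 6] (2->16, 3->12, 4->18, 5->1, 6->6), giving [16, 12, 18, 1, 6].

[16, 12, 18, 1, 6]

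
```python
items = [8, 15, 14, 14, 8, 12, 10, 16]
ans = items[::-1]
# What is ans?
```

items has length 8. The slice items[::-1] selects indices [7, 6, 5, 4, 3, 2, 1, 0] (7->16, 6->10, 5->12, 4->8, 3->14, 2->14, 1->15, 0->8), giving [16, 10, 12, 8, 14, 14, 15, 8].

[16, 10, 12, 8, 14, 14, 15, 8]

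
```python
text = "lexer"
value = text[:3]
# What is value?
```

text has length 5. The slice text[:3] selects indices [0, 1, 2] (0->'l', 1->'e', 2->'x'), giving 'lex'.

'lex'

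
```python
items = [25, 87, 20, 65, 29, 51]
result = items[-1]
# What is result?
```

items has length 6. Negative index -1 maps to positive index 6 + (-1) = 5. items[5] = 51.

51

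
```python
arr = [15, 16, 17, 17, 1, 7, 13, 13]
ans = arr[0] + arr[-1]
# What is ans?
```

arr has length 8. arr[0] = 15.
arr has length 8. Negative index -1 maps to positive index 8 + (-1) = 7. arr[7] = 13.
Sum: 15 + 13 = 28.

28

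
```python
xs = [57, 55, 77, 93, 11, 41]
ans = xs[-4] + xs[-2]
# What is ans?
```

xs has length 6. Negative index -4 maps to positive index 6 + (-4) = 2. xs[2] = 77.
xs has length 6. Negative index -2 maps to positive index 6 + (-2) = 4. xs[4] = 11.
Sum: 77 + 11 = 88.

88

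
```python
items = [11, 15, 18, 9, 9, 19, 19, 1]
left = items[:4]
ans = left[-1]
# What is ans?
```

items has length 8. The slice items[:4] selects indices [0, 1, 2, 3] (0->11, 1->15, 2->18, 3->9), giving [11, 15, 18, 9]. So left = [11, 15, 18, 9]. Then left[-1] = 9.

9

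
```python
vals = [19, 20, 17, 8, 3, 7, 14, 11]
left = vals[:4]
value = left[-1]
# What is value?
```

vals has length 8. The slice vals[:4] selects indices [0, 1, 2, 3] (0->19, 1->20, 2->17, 3->8), giving [19, 20, 17, 8]. So left = [19, 20, 17, 8]. Then left[-1] = 8.

8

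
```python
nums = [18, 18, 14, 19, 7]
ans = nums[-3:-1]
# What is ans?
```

nums has length 5. The slice nums[-3:-1] selects indices [2, 3] (2->14, 3->19), giving [14, 19].

[14, 19]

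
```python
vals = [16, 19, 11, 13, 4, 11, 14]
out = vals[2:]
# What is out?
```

vals has length 7. The slice vals[2:] selects indices [2, 3, 4, 5, 6] (2->11, 3->13, 4->4, 5->11, 6->14), giving [11, 13, 4, 11, 14].

[11, 13, 4, 11, 14]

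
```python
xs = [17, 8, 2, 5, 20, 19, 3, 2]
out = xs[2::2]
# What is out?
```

xs has length 8. The slice xs[2::2] selects indices [2, 4, 6] (2->2, 4->20, 6->3), giving [2, 20, 3].

[2, 20, 3]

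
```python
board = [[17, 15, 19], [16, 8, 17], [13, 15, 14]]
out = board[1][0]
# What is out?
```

board[1] = [16, 8, 17]. Taking column 0 of that row yields 16.

16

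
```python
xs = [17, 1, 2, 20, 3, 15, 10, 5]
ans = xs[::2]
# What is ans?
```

xs has length 8. The slice xs[::2] selects indices [0, 2, 4, 6] (0->17, 2->2, 4->3, 6->10), giving [17, 2, 3, 10].

[17, 2, 3, 10]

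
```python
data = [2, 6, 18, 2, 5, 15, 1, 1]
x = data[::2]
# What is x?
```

data has length 8. The slice data[::2] selects indices [0, 2, 4, 6] (0->2, 2->18, 4->5, 6->1), giving [2, 18, 5, 1].

[2, 18, 5, 1]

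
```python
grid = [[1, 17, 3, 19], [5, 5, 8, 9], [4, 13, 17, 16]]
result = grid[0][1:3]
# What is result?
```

grid[0] = [1, 17, 3, 19]. grid[0] has length 4. The slice grid[0][1:3] selects indices [1, 2] (1->17, 2->3), giving [17, 3].

[17, 3]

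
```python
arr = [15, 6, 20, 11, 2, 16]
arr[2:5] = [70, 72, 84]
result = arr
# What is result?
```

arr starts as [15, 6, 20, 11, 2, 16] (length 6). The slice arr[2:5] covers indices [2, 3, 4] with values [20, 11, 2]. Replacing that slice with [70, 72, 84] (same length) produces [15, 6, 70, 72, 84, 16].

[15, 6, 70, 72, 84, 16]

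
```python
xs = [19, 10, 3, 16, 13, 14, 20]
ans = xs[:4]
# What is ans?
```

xs has length 7. The slice xs[:4] selects indices [0, 1, 2, 3] (0->19, 1->10, 2->3, 3->16), giving [19, 10, 3, 16].

[19, 10, 3, 16]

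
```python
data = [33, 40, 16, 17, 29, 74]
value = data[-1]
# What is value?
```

data has length 6. Negative index -1 maps to positive index 6 + (-1) = 5. data[5] = 74.

74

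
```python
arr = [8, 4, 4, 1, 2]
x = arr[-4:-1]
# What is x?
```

arr has length 5. The slice arr[-4:-1] selects indices [1, 2, 3] (1->4, 2->4, 3->1), giving [4, 4, 1].

[4, 4, 1]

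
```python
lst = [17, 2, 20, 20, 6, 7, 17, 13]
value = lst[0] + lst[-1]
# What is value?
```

lst has length 8. lst[0] = 17.
lst has length 8. Negative index -1 maps to positive index 8 + (-1) = 7. lst[7] = 13.
Sum: 17 + 13 = 30.

30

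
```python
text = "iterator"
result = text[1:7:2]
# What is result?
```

text has length 8. The slice text[1:7:2] selects indices [1, 3, 5] (1->'t', 3->'r', 5->'t'), giving 'trt'.

'trt'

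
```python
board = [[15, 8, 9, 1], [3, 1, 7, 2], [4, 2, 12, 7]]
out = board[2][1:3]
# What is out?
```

board[2] = [4, 2, 12, 7]. board[2] has length 4. The slice board[2][1:3] selects indices [1, 2] (1->2, 2->12), giving [2, 12].

[2, 12]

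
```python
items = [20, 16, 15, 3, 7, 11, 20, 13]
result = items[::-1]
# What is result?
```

items has length 8. The slice items[::-1] selects indices [7, 6, 5, 4, 3, 2, 1, 0] (7->13, 6->20, 5->11, 4->7, 3->3, 2->15, 1->16, 0->20), giving [13, 20, 11, 7, 3, 15, 16, 20].

[13, 20, 11, 7, 3, 15, 16, 20]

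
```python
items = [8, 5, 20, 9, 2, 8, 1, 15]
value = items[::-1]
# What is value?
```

items has length 8. The slice items[::-1] selects indices [7, 6, 5, 4, 3, 2, 1, 0] (7->15, 6->1, 5->8, 4->2, 3->9, 2->20, 1->5, 0->8), giving [15, 1, 8, 2, 9, 20, 5, 8].

[15, 1, 8, 2, 9, 20, 5, 8]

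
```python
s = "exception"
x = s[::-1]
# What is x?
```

s has length 9. The slice s[::-1] selects indices [8, 7, 6, 5, 4, 3, 2, 1, 0] (8->'n', 7->'o', 6->'i', 5->'t', 4->'p', 3->'e', 2->'c', 1->'x', 0->'e'), giving 'noitpecxe'.

'noitpecxe'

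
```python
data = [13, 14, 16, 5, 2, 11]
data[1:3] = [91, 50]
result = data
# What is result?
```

data starts as [13, 14, 16, 5, 2, 11] (length 6). The slice data[1:3] covers indices [1, 2] with values [14, 16]. Replacing that slice with [91, 50] (same length) produces [13, 91, 50, 5, 2, 11].

[13, 91, 50, 5, 2, 11]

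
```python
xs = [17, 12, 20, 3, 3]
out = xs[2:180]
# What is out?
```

xs has length 5. The slice xs[2:180] selects indices [2, 3, 4] (2->20, 3->3, 4->3), giving [20, 3, 3].

[20, 3, 3]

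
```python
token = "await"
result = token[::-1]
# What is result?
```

token has length 5. The slice token[::-1] selects indices [4, 3, 2, 1, 0] (4->'t', 3->'i', 2->'a', 1->'w', 0->'a'), giving 'tiawa'.

'tiawa'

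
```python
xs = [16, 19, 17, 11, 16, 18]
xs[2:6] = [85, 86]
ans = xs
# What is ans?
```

xs starts as [16, 19, 17, 11, 16, 18] (length 6). The slice xs[2:6] covers indices [2, 3, 4, 5] with values [17, 11, 16, 18]. Replacing that slice with [85, 86] (different length) produces [16, 19, 85, 86].

[16, 19, 85, 86]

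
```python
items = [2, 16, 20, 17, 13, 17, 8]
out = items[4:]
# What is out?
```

items has length 7. The slice items[4:] selects indices [4, 5, 6] (4->13, 5->17, 6->8), giving [13, 17, 8].

[13, 17, 8]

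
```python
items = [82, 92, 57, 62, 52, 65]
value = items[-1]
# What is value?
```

items has length 6. Negative index -1 maps to positive index 6 + (-1) = 5. items[5] = 65.

65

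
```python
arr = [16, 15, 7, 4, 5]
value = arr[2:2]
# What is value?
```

arr has length 5. The slice arr[2:2] resolves to an empty index range, so the result is [].

[]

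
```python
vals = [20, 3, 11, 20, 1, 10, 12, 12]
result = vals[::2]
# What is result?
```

vals has length 8. The slice vals[::2] selects indices [0, 2, 4, 6] (0->20, 2->11, 4->1, 6->12), giving [20, 11, 1, 12].

[20, 11, 1, 12]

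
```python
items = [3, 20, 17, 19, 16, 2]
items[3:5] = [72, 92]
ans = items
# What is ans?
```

items starts as [3, 20, 17, 19, 16, 2] (length 6). The slice items[3:5] covers indices [3, 4] with values [19, 16]. Replacing that slice with [72, 92] (same length) produces [3, 20, 17, 72, 92, 2].

[3, 20, 17, 72, 92, 2]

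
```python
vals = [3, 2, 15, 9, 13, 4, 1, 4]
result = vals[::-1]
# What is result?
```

vals has length 8. The slice vals[::-1] selects indices [7, 6, 5, 4, 3, 2, 1, 0] (7->4, 6->1, 5->4, 4->13, 3->9, 2->15, 1->2, 0->3), giving [4, 1, 4, 13, 9, 15, 2, 3].

[4, 1, 4, 13, 9, 15, 2, 3]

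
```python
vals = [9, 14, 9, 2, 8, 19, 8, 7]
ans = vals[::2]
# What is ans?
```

vals has length 8. The slice vals[::2] selects indices [0, 2, 4, 6] (0->9, 2->9, 4->8, 6->8), giving [9, 9, 8, 8].

[9, 9, 8, 8]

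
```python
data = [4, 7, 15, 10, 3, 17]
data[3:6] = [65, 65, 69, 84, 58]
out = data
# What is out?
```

data starts as [4, 7, 15, 10, 3, 17] (length 6). The slice data[3:6] covers indices [3, 4, 5] with values [10, 3, 17]. Replacing that slice with [65, 65, 69, 84, 58] (different length) produces [4, 7, 15, 65, 65, 69, 84, 58].

[4, 7, 15, 65, 65, 69, 84, 58]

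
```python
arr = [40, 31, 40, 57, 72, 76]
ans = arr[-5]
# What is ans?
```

arr has length 6. Negative index -5 maps to positive index 6 + (-5) = 1. arr[1] = 31.

31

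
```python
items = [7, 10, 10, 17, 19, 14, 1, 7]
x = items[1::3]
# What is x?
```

items has length 8. The slice items[1::3] selects indices [1, 4, 7] (1->10, 4->19, 7->7), giving [10, 19, 7].

[10, 19, 7]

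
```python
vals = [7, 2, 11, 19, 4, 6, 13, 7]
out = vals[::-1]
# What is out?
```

vals has length 8. The slice vals[::-1] selects indices [7, 6, 5, 4, 3, 2, 1, 0] (7->7, 6->13, 5->6, 4->4, 3->19, 2->11, 1->2, 0->7), giving [7, 13, 6, 4, 19, 11, 2, 7].

[7, 13, 6, 4, 19, 11, 2, 7]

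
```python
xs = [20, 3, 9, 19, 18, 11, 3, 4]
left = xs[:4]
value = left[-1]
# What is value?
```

xs has length 8. The slice xs[:4] selects indices [0, 1, 2, 3] (0->20, 1->3, 2->9, 3->19), giving [20, 3, 9, 19]. So left = [20, 3, 9, 19]. Then left[-1] = 19.

19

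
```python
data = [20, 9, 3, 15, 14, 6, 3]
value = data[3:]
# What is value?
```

data has length 7. The slice data[3:] selects indices [3, 4, 5, 6] (3->15, 4->14, 5->6, 6->3), giving [15, 14, 6, 3].

[15, 14, 6, 3]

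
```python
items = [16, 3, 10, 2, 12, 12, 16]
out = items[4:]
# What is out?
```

items has length 7. The slice items[4:] selects indices [4, 5, 6] (4->12, 5->12, 6->16), giving [12, 12, 16].

[12, 12, 16]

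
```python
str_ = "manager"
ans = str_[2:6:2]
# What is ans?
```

str_ has length 7. The slice str_[2:6:2] selects indices [2, 4] (2->'n', 4->'g'), giving 'ng'.

'ng'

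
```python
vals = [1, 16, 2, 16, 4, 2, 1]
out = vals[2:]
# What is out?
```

vals has length 7. The slice vals[2:] selects indices [2, 3, 4, 5, 6] (2->2, 3->16, 4->4, 5->2, 6->1), giving [2, 16, 4, 2, 1].

[2, 16, 4, 2, 1]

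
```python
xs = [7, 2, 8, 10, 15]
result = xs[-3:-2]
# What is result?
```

xs has length 5. The slice xs[-3:-2] selects indices [2] (2->8), giving [8].

[8]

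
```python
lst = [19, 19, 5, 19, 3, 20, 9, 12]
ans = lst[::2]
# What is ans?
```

lst has length 8. The slice lst[::2] selects indices [0, 2, 4, 6] (0->19, 2->5, 4->3, 6->9), giving [19, 5, 3, 9].

[19, 5, 3, 9]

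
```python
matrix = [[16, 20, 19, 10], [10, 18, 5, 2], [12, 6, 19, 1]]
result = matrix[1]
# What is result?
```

matrix has 3 rows. Row 1 is [10, 18, 5, 2].

[10, 18, 5, 2]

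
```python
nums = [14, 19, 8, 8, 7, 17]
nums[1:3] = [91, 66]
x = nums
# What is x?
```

nums starts as [14, 19, 8, 8, 7, 17] (length 6). The slice nums[1:3] covers indices [1, 2] with values [19, 8]. Replacing that slice with [91, 66] (same length) produces [14, 91, 66, 8, 7, 17].

[14, 91, 66, 8, 7, 17]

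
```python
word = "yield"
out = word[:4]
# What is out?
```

word has length 5. The slice word[:4] selects indices [0, 1, 2, 3] (0->'y', 1->'i', 2->'e', 3->'l'), giving 'yiel'.

'yiel'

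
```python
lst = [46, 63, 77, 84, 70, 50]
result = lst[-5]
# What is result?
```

lst has length 6. Negative index -5 maps to positive index 6 + (-5) = 1. lst[1] = 63.

63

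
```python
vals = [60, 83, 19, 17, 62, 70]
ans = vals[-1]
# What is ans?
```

vals has length 6. Negative index -1 maps to positive index 6 + (-1) = 5. vals[5] = 70.

70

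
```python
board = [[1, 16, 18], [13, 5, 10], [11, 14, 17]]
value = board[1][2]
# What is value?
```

board[1] = [13, 5, 10]. Taking column 2 of that row yields 10.

10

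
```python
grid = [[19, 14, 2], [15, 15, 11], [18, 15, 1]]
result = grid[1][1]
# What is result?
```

grid[1] = [15, 15, 11]. Taking column 1 of that row yields 15.

15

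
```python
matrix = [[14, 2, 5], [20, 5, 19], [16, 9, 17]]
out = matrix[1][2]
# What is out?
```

matrix[1] = [20, 5, 19]. Taking column 2 of that row yields 19.

19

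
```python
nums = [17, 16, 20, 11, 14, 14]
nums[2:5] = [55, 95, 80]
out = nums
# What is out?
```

nums starts as [17, 16, 20, 11, 14, 14] (length 6). The slice nums[2:5] covers indices [2, 3, 4] with values [20, 11, 14]. Replacing that slice with [55, 95, 80] (same length) produces [17, 16, 55, 95, 80, 14].

[17, 16, 55, 95, 80, 14]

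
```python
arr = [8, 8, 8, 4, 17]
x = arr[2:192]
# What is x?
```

arr has length 5. The slice arr[2:192] selects indices [2, 3, 4] (2->8, 3->4, 4->17), giving [8, 4, 17].

[8, 4, 17]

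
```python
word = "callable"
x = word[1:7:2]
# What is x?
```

word has length 8. The slice word[1:7:2] selects indices [1, 3, 5] (1->'a', 3->'l', 5->'b'), giving 'alb'.

'alb'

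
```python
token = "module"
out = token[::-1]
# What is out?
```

token has length 6. The slice token[::-1] selects indices [5, 4, 3, 2, 1, 0] (5->'e', 4->'l', 3->'u', 2->'d', 1->'o', 0->'m'), giving 'eludom'.

'eludom'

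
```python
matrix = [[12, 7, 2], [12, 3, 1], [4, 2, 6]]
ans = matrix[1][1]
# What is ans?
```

matrix[1] = [12, 3, 1]. Taking column 1 of that row yields 3.

3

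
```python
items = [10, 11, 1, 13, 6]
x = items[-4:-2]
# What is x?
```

items has length 5. The slice items[-4:-2] selects indices [1, 2] (1->11, 2->1), giving [11, 1].

[11, 1]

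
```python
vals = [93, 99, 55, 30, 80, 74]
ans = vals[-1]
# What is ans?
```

vals has length 6. Negative index -1 maps to positive index 6 + (-1) = 5. vals[5] = 74.

74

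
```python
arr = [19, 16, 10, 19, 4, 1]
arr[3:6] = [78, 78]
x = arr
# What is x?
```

arr starts as [19, 16, 10, 19, 4, 1] (length 6). The slice arr[3:6] covers indices [3, 4, 5] with values [19, 4, 1]. Replacing that slice with [78, 78] (different length) produces [19, 16, 10, 78, 78].

[19, 16, 10, 78, 78]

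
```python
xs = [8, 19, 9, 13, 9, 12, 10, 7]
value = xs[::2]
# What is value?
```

xs has length 8. The slice xs[::2] selects indices [0, 2, 4, 6] (0->8, 2->9, 4->9, 6->10), giving [8, 9, 9, 10].

[8, 9, 9, 10]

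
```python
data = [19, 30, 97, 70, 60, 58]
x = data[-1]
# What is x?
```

data has length 6. Negative index -1 maps to positive index 6 + (-1) = 5. data[5] = 58.

58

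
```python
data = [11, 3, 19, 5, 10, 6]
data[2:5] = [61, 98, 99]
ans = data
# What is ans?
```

data starts as [11, 3, 19, 5, 10, 6] (length 6). The slice data[2:5] covers indices [2, 3, 4] with values [19, 5, 10]. Replacing that slice with [61, 98, 99] (same length) produces [11, 3, 61, 98, 99, 6].

[11, 3, 61, 98, 99, 6]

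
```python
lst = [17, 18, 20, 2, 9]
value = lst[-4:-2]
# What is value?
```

lst has length 5. The slice lst[-4:-2] selects indices [1, 2] (1->18, 2->20), giving [18, 20].

[18, 20]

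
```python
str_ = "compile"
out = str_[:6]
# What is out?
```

str_ has length 7. The slice str_[:6] selects indices [0, 1, 2, 3, 4, 5] (0->'c', 1->'o', 2->'m', 3->'p', 4->'i', 5->'l'), giving 'compil'.

'compil'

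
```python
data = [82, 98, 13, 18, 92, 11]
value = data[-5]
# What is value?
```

data has length 6. Negative index -5 maps to positive index 6 + (-5) = 1. data[1] = 98.

98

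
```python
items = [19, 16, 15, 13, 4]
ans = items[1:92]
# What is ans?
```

items has length 5. The slice items[1:92] selects indices [1, 2, 3, 4] (1->16, 2->15, 3->13, 4->4), giving [16, 15, 13, 4].

[16, 15, 13, 4]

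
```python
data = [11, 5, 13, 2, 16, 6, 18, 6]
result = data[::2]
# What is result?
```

data has length 8. The slice data[::2] selects indices [0, 2, 4, 6] (0->11, 2->13, 4->16, 6->18), giving [11, 13, 16, 18].

[11, 13, 16, 18]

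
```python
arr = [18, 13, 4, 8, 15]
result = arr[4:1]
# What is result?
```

arr has length 5. The slice arr[4:1] resolves to an empty index range, so the result is [].

[]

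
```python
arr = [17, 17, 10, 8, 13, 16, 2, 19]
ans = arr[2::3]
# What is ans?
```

arr has length 8. The slice arr[2::3] selects indices [2, 5] (2->10, 5->16), giving [10, 16].

[10, 16]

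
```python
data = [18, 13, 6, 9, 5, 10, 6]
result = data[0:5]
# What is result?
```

data has length 7. The slice data[0:5] selects indices [0, 1, 2, 3, 4] (0->18, 1->13, 2->6, 3->9, 4->5), giving [18, 13, 6, 9, 5].

[18, 13, 6, 9, 5]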